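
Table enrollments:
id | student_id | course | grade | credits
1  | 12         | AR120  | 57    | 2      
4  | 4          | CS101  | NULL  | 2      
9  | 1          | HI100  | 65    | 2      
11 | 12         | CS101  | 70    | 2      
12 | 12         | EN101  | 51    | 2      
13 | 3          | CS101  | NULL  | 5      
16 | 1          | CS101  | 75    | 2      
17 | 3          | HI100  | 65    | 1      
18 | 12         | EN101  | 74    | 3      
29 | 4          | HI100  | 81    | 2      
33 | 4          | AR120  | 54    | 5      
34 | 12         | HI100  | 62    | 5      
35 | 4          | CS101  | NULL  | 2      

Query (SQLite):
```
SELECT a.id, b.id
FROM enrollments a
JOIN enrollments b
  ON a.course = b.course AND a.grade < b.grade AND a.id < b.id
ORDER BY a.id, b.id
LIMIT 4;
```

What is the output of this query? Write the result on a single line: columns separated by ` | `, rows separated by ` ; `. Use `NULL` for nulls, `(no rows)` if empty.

9 | 29 ; 11 | 16 ; 12 | 18 ; 17 | 29

Pairs (a,b) with same course, a.grade < b.grade, a.id < b.id.
course groups: AR120:{1,33} CS101:{4,11,13,16,35} EN101:{12,18} HI100:{9,17,29,34}
Ordered by (a.id, b.id); first 4.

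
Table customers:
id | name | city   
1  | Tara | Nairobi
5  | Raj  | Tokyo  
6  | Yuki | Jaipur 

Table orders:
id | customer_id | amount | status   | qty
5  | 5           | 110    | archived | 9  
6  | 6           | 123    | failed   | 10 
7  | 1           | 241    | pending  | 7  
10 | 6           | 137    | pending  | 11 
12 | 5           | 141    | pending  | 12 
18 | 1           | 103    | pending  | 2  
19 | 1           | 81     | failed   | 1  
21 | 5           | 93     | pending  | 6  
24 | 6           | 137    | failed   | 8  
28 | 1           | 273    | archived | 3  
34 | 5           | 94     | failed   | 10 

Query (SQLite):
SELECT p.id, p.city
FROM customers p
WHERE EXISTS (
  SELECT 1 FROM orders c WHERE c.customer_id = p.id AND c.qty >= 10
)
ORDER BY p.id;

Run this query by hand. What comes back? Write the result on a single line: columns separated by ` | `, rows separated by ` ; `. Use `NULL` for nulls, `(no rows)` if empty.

5 | Tokyo ; 6 | Jaipur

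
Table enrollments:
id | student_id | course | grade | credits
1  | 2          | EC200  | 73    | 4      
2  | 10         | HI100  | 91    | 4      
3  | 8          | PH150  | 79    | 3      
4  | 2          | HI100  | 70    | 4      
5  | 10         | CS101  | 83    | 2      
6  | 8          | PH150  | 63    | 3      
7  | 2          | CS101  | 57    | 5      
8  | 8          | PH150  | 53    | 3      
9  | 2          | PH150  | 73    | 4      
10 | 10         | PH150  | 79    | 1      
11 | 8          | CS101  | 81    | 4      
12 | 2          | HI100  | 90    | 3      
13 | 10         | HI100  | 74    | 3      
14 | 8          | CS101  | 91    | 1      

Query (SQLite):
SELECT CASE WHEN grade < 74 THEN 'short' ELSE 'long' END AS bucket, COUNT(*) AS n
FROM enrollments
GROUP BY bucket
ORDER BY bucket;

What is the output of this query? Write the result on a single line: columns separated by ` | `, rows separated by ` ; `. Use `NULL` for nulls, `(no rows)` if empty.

Bucket rows by grade < 74 → 'short' else 'long'; count each bucket.

long | 8 ; short | 6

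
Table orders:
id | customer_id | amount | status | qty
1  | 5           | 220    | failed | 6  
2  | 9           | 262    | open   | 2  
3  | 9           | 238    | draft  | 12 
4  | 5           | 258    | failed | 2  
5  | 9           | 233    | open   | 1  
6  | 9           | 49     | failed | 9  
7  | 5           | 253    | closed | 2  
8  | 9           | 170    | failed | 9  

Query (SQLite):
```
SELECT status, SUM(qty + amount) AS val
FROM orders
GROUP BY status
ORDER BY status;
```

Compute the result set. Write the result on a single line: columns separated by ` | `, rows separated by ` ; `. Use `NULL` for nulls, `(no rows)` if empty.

closed | 255 ; draft | 250 ; failed | 723 ; open | 498

For each row compute qty + amount.
Group by status; take SUM of the expression per group.
  closed: ids {7} → SUM(qty + amount)=255
  draft: ids {3} → SUM(qty + amount)=250
  failed: ids {1, 4, 6, 8} → SUM(qty + amount)=723
  open: ids {2, 5} → SUM(qty + amount)=498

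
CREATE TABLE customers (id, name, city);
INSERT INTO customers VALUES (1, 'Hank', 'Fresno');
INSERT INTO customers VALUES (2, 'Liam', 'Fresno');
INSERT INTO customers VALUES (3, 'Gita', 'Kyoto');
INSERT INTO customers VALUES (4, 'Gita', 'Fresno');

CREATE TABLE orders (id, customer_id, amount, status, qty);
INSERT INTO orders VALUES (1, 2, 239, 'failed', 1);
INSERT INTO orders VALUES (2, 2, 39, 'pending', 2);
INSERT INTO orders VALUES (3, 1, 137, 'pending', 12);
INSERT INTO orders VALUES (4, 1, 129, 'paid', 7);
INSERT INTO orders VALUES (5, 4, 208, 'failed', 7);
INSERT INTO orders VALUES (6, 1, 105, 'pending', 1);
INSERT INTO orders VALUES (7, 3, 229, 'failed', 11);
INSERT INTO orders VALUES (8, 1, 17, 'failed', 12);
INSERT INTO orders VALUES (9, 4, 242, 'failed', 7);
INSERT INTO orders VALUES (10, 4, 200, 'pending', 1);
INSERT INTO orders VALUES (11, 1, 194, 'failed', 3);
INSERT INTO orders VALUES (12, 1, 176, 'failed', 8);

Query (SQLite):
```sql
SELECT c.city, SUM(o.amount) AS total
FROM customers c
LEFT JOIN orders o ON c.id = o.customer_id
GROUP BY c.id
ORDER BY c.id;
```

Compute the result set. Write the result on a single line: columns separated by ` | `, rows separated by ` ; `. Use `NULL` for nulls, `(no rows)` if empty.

Fresno | 758 ; Fresno | 278 ; Kyoto | 229 ; Fresno | 650

LEFT JOIN keeps every customers row; unmatched ones get NULL for orders columns.
Group by customers.id and compute SUM(o.amount). SUM over an all-NULL group is NULL.
  1: ids {3, 4, 6, 8, 11, 12} → SUM(o.amount)=758
  2: ids {1, 2} → SUM(o.amount)=278
  3: ids {7} → SUM(o.amount)=229
  4: ids {5, 9, 10} → SUM(o.amount)=650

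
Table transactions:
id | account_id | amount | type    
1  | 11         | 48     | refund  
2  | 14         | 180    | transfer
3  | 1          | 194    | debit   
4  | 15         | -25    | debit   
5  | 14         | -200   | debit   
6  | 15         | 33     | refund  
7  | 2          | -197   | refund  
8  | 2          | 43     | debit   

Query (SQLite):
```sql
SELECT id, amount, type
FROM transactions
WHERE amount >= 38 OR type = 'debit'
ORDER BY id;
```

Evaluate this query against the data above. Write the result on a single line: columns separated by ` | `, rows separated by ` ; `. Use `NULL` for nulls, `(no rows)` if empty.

amount >= 38: ids {1, 2, 3, 8}
type = 'debit': ids {3, 4, 5, 8}
Combine with OR.

1 | 48 | refund ; 2 | 180 | transfer ; 3 | 194 | debit ; 4 | -25 | debit ; 5 | -200 | debit ; 8 | 43 | debit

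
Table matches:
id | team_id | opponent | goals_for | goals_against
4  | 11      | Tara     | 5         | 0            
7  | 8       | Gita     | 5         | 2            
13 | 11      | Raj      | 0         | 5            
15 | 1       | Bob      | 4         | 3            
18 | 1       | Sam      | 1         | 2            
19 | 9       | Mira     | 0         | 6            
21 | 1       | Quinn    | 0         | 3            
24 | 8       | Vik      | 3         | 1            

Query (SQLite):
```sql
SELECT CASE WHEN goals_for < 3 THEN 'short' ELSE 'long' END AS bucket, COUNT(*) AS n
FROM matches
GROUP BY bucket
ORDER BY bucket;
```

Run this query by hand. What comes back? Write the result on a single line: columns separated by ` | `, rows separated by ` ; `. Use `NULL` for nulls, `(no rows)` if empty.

Bucket rows by goals_for < 3 → 'short' else 'long'; count each bucket.

long | 4 ; short | 4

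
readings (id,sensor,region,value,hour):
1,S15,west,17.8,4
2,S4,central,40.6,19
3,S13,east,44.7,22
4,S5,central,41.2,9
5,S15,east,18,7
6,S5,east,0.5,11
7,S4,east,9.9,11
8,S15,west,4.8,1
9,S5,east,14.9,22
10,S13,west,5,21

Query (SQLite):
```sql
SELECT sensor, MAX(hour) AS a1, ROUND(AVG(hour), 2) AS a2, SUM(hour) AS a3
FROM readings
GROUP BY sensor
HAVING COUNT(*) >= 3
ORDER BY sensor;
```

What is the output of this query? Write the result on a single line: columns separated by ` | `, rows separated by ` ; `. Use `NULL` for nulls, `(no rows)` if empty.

Group readings by sensor.
Per group compute: MAX(hour), ROUND(AVG(hour), 2), SUM(hour).
HAVING: drop groups with fewer than 3 rows.
  S13: ids {3, 10} → MAX(hour)=22, ROUND(AVG(hour), 2)=21.5, SUM(hour)=43
  S15: ids {1, 5, 8} → MAX(hour)=7, ROUND(AVG(hour), 2)=4, SUM(hour)=12
  S4: ids {2, 7} → MAX(hour)=19, ROUND(AVG(hour), 2)=15, SUM(hour)=30
  S5: ids {4, 6, 9} → MAX(hour)=22, ROUND(AVG(hour), 2)=14, SUM(hour)=42

S15 | 7 | 4 | 12 ; S5 | 22 | 14 | 42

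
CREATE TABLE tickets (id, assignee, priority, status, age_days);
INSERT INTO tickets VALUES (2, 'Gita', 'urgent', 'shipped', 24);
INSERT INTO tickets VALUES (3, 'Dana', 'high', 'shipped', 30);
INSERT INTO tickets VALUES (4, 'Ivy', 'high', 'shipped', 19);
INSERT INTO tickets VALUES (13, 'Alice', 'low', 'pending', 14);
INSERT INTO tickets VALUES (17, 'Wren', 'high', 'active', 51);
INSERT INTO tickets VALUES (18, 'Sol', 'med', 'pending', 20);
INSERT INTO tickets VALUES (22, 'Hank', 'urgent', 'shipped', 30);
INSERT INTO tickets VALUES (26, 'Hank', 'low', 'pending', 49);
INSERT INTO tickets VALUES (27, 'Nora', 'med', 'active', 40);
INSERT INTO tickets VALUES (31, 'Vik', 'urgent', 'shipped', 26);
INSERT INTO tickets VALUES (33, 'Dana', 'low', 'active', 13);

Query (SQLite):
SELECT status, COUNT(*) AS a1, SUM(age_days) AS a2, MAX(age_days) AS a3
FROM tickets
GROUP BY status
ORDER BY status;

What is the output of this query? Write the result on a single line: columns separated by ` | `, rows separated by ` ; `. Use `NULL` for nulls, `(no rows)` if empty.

Group tickets by status.
Per group compute: COUNT(*), SUM(age_days), MAX(age_days).
  active: ids {17, 27, 33} → COUNT(*)=3, SUM(age_days)=104, MAX(age_days)=51
  pending: ids {13, 18, 26} → COUNT(*)=3, SUM(age_days)=83, MAX(age_days)=49
  shipped: ids {2, 3, 4, 22, 31} → COUNT(*)=5, SUM(age_days)=129, MAX(age_days)=30

active | 3 | 104 | 51 ; pending | 3 | 83 | 49 ; shipped | 5 | 129 | 30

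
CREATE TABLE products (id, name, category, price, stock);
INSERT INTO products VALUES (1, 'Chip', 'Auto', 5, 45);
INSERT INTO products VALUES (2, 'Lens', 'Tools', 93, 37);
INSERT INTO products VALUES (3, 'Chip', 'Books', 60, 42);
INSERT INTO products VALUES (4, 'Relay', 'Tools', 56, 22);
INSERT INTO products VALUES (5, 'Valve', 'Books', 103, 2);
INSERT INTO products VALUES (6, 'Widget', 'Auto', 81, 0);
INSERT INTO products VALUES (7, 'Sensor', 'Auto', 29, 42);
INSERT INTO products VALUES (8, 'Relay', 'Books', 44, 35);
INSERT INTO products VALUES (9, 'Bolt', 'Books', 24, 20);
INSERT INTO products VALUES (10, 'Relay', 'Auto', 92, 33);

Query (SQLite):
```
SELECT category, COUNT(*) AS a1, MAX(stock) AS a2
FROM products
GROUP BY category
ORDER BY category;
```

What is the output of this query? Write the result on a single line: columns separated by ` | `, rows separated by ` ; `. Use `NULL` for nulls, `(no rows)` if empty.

Group products by category.
Per group compute: COUNT(*), MAX(stock).
  Auto: ids {1, 6, 7, 10} → COUNT(*)=4, MAX(stock)=45
  Books: ids {3, 5, 8, 9} → COUNT(*)=4, MAX(stock)=42
  Tools: ids {2, 4} → COUNT(*)=2, MAX(stock)=37

Auto | 4 | 45 ; Books | 4 | 42 ; Tools | 2 | 37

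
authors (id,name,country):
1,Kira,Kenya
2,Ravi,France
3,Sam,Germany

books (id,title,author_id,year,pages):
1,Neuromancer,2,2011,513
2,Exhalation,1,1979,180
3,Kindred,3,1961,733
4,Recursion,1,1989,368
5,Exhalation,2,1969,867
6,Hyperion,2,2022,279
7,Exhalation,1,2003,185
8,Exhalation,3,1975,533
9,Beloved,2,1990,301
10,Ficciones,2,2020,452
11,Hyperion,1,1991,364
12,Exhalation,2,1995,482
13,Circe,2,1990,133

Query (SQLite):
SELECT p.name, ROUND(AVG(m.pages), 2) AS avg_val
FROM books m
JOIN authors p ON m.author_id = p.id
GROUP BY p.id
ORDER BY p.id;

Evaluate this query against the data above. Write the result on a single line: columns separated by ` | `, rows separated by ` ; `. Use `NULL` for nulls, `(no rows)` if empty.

Kira | 274.25 ; Ravi | 432.43 ; Sam | 633

Join each books row to its authors via author_id.
Group joined rows by authors.id; compute ROUND(AVG(m.pages), 2) per group.
  1: ids {2, 4, 7, 11} → ROUND(AVG(m.pages), 2)=274.25
  2: ids {1, 5, 6, 9, 10, 12, 13} → ROUND(AVG(m.pages), 2)=432.43
  3: ids {3, 8} → ROUND(AVG(m.pages), 2)=633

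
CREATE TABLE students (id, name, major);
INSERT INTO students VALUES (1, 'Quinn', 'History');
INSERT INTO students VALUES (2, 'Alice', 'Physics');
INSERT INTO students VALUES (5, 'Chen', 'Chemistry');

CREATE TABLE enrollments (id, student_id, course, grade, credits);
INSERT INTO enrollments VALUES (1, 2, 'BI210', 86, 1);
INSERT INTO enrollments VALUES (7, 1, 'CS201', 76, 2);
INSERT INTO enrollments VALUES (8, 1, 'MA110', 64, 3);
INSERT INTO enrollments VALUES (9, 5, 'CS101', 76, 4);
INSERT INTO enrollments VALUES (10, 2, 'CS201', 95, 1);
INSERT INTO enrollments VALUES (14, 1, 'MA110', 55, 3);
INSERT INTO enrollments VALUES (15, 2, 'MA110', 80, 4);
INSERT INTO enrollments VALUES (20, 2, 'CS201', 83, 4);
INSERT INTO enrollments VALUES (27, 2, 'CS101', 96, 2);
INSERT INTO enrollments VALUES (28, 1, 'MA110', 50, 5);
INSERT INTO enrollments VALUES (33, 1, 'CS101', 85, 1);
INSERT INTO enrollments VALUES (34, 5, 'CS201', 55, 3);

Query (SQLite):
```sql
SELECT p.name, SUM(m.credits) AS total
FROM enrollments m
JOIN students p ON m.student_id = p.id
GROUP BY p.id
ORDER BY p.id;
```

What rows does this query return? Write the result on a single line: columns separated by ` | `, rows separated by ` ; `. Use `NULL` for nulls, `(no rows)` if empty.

Join each enrollments row to its students via student_id.
Group joined rows by students.id; compute SUM(m.credits) per group.
  1: ids {7, 8, 14, 28, 33} → SUM(m.credits)=14
  2: ids {1, 10, 15, 20, 27} → SUM(m.credits)=12
  5: ids {9, 34} → SUM(m.credits)=7

Quinn | 14 ; Alice | 12 ; Chen | 7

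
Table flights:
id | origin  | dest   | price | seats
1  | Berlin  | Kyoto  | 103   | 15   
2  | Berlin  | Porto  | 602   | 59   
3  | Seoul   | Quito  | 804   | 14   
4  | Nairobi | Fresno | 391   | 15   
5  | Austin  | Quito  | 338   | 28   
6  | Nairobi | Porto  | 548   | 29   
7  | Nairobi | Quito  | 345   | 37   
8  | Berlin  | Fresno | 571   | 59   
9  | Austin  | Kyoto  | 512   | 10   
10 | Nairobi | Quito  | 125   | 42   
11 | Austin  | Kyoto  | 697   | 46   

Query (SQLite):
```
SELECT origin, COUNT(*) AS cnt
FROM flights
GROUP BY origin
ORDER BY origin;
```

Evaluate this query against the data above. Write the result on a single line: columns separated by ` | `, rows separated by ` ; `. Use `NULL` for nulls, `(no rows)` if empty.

Austin | 3 ; Berlin | 3 ; Nairobi | 4 ; Seoul | 1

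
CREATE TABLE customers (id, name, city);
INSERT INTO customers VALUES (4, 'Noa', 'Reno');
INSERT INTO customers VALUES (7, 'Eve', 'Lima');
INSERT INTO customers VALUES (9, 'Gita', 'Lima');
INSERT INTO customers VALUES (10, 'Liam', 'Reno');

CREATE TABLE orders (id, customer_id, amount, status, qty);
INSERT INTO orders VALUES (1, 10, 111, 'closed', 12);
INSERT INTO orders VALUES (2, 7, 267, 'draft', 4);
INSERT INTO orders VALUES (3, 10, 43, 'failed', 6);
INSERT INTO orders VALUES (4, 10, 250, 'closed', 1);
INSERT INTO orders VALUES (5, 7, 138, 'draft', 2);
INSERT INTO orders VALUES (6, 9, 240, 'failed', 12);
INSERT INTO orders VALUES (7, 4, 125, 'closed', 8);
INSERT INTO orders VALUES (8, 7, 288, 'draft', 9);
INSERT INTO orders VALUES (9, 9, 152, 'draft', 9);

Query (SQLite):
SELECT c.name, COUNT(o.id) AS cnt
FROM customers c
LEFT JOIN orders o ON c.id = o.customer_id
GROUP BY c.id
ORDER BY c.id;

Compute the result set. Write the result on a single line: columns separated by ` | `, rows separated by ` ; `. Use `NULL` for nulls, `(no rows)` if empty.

Noa | 1 ; Eve | 3 ; Gita | 2 ; Liam | 3

LEFT JOIN keeps every customers row; unmatched ones get NULL for orders columns.
Group by customers.id and compute COUNT(o.id). COUNT(col) of an all-NULL group is 0.
  4: ids {7} → COUNT(o.id)=1
  7: ids {2, 5, 8} → COUNT(o.id)=3
  9: ids {6, 9} → COUNT(o.id)=2
  10: ids {1, 3, 4} → COUNT(o.id)=3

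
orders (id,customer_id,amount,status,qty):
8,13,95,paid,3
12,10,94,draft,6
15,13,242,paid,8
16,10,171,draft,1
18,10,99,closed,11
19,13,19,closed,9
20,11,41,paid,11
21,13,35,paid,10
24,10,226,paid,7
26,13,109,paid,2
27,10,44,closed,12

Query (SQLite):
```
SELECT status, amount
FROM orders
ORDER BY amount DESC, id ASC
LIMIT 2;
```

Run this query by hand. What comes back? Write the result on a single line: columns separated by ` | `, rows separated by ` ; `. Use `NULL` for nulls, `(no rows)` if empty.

Sort by amount desc, tiebreak id asc: (242, id=15), (226, id=24), (171, id=16), (109, id=26), (99, id=18) …. Take first 2.

paid | 242 ; paid | 226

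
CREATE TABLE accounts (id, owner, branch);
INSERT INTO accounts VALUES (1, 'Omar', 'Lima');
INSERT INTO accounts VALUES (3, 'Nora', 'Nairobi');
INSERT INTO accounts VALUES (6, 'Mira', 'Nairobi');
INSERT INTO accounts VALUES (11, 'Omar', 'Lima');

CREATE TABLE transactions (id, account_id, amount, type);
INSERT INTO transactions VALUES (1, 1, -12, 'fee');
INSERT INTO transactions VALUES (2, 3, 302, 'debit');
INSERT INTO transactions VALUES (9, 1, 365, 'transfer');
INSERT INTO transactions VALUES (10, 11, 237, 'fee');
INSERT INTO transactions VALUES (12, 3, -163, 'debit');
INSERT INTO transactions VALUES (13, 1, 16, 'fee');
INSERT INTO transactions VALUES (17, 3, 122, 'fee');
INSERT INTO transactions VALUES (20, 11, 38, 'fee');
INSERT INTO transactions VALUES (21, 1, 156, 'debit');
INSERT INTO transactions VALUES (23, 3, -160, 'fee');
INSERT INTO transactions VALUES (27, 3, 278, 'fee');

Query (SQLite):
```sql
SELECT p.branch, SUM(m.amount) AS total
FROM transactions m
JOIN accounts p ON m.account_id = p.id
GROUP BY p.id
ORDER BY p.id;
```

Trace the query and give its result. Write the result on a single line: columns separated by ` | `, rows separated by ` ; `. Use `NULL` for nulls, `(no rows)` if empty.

Join each transactions row to its accounts via account_id.
Group joined rows by accounts.id; compute SUM(m.amount) per group.
  1: ids {1, 9, 13, 21} → SUM(m.amount)=525
  3: ids {2, 12, 17, 23, 27} → SUM(m.amount)=379
  11: ids {10, 20} → SUM(m.amount)=275

Lima | 525 ; Nairobi | 379 ; Lima | 275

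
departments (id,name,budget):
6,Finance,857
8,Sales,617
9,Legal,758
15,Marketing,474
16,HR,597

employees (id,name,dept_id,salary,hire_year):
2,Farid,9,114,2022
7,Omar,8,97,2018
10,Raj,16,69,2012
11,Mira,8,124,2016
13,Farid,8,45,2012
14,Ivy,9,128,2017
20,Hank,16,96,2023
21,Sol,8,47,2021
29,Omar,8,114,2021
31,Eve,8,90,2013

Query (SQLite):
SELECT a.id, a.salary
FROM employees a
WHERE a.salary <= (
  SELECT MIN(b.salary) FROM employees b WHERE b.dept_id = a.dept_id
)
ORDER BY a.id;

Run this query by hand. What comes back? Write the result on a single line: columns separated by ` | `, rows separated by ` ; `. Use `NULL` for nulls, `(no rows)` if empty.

2 | 114 ; 10 | 69 ; 13 | 45

For each employees row a, compute MIN(salary) over rows sharing a.dept_id.
Keep row a if a.salary <= that per-group MIN.
  dept_id=8: MIN(salary) = 45
  dept_id=9: MIN(salary) = 114
  dept_id=16: MIN(salary) = 69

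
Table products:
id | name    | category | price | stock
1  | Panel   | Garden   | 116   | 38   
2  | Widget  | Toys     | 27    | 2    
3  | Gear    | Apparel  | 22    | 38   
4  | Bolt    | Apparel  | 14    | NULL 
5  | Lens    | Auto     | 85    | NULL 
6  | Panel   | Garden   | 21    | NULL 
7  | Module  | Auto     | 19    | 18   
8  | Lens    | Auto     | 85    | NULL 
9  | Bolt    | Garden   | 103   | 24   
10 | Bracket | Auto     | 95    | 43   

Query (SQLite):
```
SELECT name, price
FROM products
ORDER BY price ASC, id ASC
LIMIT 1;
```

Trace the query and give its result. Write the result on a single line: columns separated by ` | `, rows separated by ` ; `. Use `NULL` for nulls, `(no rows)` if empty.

Sort by price asc, tiebreak id asc: (14, id=4), (19, id=7), (21, id=6), (22, id=3) …. Take first 1.

Bolt | 14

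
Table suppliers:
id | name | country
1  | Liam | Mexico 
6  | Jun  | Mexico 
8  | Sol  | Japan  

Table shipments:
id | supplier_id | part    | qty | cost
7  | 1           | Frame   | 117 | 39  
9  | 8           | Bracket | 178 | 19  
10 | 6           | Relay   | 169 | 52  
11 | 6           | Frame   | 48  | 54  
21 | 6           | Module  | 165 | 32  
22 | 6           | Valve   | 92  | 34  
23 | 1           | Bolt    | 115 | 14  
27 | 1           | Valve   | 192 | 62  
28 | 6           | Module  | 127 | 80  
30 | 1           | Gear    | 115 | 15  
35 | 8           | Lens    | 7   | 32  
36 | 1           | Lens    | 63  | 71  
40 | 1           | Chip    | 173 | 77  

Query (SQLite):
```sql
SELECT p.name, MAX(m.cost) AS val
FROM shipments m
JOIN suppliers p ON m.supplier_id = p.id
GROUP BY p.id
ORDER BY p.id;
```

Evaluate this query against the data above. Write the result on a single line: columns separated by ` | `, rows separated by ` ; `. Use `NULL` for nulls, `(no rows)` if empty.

Liam | 77 ; Jun | 80 ; Sol | 32

Join each shipments row to its suppliers via supplier_id.
Group joined rows by suppliers.id; compute MAX(m.cost) per group.
  1: ids {7, 23, 27, 30, 36, 40} → MAX(m.cost)=77
  6: ids {10, 11, 21, 22, 28} → MAX(m.cost)=80
  8: ids {9, 35} → MAX(m.cost)=32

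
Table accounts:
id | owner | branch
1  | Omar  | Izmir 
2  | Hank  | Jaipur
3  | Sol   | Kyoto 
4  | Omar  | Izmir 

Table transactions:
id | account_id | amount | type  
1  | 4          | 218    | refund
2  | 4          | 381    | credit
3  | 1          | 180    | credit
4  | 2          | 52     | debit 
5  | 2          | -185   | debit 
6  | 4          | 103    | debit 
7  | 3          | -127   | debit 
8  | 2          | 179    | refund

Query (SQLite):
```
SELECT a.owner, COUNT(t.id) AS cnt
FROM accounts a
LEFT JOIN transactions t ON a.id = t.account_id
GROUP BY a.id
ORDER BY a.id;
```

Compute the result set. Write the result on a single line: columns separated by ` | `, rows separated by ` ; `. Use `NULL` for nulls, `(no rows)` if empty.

Omar | 1 ; Hank | 3 ; Sol | 1 ; Omar | 3

LEFT JOIN keeps every accounts row; unmatched ones get NULL for transactions columns.
Group by accounts.id and compute COUNT(t.id). COUNT(col) of an all-NULL group is 0.
  1: ids {3} → COUNT(t.id)=1
  2: ids {4, 5, 8} → COUNT(t.id)=3
  3: ids {7} → COUNT(t.id)=1
  4: ids {1, 2, 6} → COUNT(t.id)=3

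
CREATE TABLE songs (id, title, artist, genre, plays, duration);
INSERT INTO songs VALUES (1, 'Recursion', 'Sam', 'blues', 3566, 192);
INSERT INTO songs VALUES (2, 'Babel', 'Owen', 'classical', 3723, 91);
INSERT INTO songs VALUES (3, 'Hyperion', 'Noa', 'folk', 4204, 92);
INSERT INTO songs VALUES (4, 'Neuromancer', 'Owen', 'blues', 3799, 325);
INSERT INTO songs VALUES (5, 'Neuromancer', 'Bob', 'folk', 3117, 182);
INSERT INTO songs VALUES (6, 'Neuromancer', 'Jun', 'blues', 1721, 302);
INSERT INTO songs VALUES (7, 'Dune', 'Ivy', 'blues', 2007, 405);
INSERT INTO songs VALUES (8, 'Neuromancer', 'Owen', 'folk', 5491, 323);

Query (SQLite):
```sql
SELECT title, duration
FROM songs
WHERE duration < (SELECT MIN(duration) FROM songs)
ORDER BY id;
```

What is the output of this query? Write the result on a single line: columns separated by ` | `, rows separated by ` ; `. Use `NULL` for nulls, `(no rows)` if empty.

(no rows)

Scalar subquery: MIN(duration) over all songs rows = 91.
Keep rows where duration < that value.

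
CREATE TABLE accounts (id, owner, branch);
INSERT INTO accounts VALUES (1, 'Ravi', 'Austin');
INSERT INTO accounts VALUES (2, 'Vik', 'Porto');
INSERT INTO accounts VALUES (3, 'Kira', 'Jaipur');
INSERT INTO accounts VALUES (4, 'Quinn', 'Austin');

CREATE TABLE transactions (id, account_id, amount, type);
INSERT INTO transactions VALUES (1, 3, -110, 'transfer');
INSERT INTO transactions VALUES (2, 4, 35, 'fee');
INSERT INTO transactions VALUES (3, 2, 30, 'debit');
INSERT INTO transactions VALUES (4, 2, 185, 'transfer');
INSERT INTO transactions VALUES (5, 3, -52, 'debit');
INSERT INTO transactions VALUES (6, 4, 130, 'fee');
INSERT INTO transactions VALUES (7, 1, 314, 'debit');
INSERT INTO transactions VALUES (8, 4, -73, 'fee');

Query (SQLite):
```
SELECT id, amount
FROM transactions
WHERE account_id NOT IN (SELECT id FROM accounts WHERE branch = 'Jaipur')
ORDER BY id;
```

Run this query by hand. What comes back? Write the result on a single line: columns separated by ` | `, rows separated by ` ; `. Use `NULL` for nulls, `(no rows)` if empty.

Inner query: accounts.id where branch = 'Jaipur'.
Outer: keep transactions rows whose account_id is not in that set.
Inner query → {3}

2 | 35 ; 3 | 30 ; 4 | 185 ; 6 | 130 ; 7 | 314 ; 8 | -73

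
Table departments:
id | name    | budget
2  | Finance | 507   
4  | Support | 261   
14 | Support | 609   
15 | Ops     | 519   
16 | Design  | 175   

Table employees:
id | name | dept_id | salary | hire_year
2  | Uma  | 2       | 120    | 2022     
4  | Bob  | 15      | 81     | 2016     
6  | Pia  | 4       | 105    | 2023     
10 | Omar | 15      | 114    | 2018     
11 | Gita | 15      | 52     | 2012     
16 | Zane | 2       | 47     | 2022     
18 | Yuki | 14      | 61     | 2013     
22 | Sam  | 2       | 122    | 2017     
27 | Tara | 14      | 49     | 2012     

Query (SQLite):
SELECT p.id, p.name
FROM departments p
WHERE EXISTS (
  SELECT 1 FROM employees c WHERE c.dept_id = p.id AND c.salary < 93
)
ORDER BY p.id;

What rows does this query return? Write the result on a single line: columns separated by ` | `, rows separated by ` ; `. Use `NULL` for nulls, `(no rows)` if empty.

For each departments row, check whether any employees with matching dept_id has salary < 93.
Keep rows where that is true.

2 | Finance ; 14 | Support ; 15 | Ops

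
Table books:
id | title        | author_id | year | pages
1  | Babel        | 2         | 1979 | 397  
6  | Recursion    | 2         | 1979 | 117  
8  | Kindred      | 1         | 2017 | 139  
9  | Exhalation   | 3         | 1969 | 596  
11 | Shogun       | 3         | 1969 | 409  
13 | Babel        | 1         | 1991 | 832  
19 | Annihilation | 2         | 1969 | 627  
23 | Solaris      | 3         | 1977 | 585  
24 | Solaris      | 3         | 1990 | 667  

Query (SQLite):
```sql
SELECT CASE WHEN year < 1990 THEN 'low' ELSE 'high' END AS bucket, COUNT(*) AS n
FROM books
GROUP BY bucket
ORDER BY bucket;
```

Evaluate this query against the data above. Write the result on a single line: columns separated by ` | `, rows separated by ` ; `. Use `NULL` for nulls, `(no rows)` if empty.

high | 3 ; low | 6

Bucket rows by year < 1990 → 'low' else 'high'; count each bucket.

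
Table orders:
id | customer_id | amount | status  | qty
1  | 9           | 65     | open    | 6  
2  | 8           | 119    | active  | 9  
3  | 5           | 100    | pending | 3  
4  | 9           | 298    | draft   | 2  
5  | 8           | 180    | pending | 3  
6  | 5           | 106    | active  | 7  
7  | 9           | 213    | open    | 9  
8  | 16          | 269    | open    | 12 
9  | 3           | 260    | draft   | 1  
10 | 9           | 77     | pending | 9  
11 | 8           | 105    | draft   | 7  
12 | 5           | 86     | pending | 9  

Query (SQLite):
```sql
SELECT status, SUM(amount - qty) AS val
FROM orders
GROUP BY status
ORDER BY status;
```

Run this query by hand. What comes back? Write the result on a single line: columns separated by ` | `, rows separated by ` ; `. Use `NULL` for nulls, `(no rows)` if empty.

active | 209 ; draft | 653 ; open | 520 ; pending | 419

For each row compute amount - qty.
Group by status; take SUM of the expression per group.
  active: ids {2, 6} → SUM(amount - qty)=209
  draft: ids {4, 9, 11} → SUM(amount - qty)=653
  open: ids {1, 7, 8} → SUM(amount - qty)=520
  pending: ids {3, 5, 10, 12} → SUM(amount - qty)=419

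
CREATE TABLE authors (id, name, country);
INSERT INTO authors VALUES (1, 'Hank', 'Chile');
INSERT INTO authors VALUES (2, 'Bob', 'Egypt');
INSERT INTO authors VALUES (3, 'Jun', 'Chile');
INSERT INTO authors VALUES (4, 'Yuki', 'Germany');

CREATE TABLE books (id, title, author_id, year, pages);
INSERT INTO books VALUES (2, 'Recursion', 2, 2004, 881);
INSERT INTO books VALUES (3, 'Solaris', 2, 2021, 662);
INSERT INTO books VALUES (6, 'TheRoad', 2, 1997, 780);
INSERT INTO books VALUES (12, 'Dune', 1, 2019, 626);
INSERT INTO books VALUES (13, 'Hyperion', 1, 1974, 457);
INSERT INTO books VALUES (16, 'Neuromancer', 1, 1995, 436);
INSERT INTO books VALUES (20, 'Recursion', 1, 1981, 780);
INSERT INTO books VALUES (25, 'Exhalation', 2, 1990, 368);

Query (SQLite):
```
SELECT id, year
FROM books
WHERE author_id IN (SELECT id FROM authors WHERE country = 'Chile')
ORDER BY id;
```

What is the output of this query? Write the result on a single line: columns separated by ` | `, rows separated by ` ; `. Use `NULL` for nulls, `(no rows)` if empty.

12 | 2019 ; 13 | 1974 ; 16 | 1995 ; 20 | 1981

Inner query: authors.id where country = 'Chile'.
Outer: keep books rows whose author_id is in that set.
Inner query → {1, 3}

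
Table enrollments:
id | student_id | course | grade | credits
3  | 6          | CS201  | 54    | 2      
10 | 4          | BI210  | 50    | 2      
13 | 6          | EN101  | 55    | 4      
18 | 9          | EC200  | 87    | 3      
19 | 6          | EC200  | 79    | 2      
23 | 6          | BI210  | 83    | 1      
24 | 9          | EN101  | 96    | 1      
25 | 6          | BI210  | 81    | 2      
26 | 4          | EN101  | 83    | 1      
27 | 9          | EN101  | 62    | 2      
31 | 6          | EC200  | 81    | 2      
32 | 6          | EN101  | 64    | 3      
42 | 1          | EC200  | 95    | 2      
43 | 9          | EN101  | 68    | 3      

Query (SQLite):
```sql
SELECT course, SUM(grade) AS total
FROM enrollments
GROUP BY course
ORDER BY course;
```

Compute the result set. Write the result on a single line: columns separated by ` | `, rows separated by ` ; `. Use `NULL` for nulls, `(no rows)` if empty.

BI210 | 214 ; CS201 | 54 ; EC200 | 342 ; EN101 | 428

Partition enrollments by course; compute SUM(grade) within each group.
  BI210: ids {10, 23, 25} → SUM(grade)=214
  CS201: ids {3} → SUM(grade)=54
  EC200: ids {18, 19, 31, 42} → SUM(grade)=342
  EN101: ids {13, 24, 26, 27, 32, 43} → SUM(grade)=428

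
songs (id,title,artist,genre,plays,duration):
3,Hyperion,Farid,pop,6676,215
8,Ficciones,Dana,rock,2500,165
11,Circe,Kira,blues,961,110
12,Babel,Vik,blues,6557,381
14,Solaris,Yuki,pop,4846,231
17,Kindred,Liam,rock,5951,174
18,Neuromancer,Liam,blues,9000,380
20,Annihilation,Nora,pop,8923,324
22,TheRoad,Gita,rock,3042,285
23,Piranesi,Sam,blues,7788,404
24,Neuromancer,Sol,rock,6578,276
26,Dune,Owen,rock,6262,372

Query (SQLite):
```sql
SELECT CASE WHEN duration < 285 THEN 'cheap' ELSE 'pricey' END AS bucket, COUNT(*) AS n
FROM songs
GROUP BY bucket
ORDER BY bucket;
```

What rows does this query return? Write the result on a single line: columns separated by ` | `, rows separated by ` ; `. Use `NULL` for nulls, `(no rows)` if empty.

cheap | 6 ; pricey | 6

Bucket rows by duration < 285 → 'cheap' else 'pricey'; count each bucket.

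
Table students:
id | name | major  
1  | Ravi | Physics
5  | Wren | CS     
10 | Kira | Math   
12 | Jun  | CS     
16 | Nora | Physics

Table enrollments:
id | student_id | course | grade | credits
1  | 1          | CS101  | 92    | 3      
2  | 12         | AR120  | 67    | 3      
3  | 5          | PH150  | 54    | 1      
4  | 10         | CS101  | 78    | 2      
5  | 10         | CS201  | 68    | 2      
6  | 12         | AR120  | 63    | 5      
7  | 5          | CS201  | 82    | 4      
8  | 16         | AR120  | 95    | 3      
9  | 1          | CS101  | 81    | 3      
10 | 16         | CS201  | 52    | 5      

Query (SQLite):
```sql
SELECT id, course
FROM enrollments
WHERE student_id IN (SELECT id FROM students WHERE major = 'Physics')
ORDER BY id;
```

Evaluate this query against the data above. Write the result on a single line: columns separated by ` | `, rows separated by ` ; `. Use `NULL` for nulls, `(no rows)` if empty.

Inner query: students.id where major = 'Physics'.
Outer: keep enrollments rows whose student_id is in that set.
Inner query → {1, 16}

1 | CS101 ; 8 | AR120 ; 9 | CS101 ; 10 | CS201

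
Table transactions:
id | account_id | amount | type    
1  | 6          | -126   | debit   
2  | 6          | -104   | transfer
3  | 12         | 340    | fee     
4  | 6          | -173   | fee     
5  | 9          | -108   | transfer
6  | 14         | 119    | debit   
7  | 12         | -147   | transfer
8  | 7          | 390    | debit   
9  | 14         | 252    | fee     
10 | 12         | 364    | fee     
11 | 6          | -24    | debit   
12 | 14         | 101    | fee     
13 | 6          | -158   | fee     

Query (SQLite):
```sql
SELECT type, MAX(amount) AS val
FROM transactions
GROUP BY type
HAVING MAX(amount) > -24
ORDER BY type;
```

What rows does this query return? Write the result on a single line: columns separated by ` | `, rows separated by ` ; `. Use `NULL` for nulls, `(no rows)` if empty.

debit | 390 ; fee | 364

Partition transactions by type; compute MAX(amount) within each group.
HAVING: keep groups where MAX(amount) > -24.
  debit: ids {1, 6, 8, 11} → MAX(amount)=390
  fee: ids {3, 4, 9, 10, 12, 13} → MAX(amount)=364
  transfer: ids {2, 5, 7} → MAX(amount)=-104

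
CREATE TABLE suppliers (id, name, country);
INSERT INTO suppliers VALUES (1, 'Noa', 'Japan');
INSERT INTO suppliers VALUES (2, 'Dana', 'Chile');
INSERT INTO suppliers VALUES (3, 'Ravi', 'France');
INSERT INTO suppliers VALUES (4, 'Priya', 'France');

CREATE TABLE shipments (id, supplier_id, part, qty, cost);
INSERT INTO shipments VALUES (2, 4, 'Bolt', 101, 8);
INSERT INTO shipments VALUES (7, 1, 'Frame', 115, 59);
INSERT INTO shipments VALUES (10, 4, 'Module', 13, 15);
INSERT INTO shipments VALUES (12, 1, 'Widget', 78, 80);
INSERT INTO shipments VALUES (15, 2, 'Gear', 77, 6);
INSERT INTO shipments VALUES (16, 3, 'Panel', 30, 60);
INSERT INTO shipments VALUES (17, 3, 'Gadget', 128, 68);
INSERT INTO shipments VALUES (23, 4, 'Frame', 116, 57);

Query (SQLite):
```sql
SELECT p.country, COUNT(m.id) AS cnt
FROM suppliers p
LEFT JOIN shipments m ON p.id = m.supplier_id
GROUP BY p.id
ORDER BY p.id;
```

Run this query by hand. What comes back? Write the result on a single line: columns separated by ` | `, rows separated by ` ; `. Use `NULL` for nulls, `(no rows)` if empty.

Japan | 2 ; Chile | 1 ; France | 2 ; France | 3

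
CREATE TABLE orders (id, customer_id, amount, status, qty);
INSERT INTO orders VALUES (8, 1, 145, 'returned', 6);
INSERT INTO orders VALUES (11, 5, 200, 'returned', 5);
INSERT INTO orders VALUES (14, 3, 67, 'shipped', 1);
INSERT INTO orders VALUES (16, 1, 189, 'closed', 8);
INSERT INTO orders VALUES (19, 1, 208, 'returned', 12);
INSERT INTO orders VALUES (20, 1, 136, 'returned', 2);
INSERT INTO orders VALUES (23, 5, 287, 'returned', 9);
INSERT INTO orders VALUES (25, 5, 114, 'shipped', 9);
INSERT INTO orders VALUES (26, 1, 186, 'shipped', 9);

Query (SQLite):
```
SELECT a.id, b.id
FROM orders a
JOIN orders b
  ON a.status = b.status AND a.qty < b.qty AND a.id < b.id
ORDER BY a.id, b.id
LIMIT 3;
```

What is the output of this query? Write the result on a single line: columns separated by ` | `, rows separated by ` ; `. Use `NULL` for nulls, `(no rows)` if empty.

8 | 19 ; 8 | 23 ; 11 | 19

Pairs (a,b) with same status, a.qty < b.qty, a.id < b.id.
status groups: closed:{16} returned:{8,11,19,20,23} shipped:{14,25,26}
Ordered by (a.id, b.id); first 3.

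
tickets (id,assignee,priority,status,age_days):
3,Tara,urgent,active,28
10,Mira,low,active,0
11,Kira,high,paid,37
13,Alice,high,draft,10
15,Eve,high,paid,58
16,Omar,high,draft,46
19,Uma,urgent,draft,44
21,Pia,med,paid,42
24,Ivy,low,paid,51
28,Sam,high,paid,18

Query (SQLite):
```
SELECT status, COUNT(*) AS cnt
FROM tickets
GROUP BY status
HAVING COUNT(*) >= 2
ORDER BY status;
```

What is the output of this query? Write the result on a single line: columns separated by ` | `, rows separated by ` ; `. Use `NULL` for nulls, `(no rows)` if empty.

active | 2 ; draft | 3 ; paid | 5

Partition tickets by status; compute COUNT(*) within each group.
HAVING: keep groups with count ≥ 2.
  active: ids {3, 10} → COUNT(*)=2
  draft: ids {13, 16, 19} → COUNT(*)=3
  paid: ids {11, 15, 21, 24, 28} → COUNT(*)=5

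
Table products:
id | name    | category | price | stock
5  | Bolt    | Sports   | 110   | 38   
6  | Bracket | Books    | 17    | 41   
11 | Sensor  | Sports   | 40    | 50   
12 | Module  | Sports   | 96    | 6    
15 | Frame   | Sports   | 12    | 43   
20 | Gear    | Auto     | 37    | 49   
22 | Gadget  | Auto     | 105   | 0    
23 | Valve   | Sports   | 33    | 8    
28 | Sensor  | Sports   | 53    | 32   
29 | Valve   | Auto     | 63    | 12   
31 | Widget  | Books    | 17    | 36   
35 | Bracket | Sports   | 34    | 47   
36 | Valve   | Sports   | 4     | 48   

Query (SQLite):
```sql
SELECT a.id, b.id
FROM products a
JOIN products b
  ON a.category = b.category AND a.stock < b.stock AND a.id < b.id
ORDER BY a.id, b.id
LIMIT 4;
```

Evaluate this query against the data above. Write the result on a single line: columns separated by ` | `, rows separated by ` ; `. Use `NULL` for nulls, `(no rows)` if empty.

Pairs (a,b) with same category, a.stock < b.stock, a.id < b.id.
category groups: Auto:{20,22,29} Books:{6,31} Sports:{5,11,12,15,23,28,35,36}
Ordered by (a.id, b.id); first 4.

5 | 11 ; 5 | 15 ; 5 | 35 ; 5 | 36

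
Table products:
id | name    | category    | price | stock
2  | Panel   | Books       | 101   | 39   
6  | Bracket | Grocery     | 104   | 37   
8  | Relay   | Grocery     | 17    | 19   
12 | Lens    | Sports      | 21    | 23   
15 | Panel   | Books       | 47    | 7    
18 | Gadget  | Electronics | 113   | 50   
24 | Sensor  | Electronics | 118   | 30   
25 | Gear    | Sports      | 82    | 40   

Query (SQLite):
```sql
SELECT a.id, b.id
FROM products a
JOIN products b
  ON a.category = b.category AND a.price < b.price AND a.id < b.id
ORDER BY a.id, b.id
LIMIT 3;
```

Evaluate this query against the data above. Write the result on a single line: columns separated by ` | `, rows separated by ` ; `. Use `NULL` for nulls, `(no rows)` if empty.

Pairs (a,b) with same category, a.price < b.price, a.id < b.id.
category groups: Books:{2,15} Electronics:{18,24} Grocery:{6,8} Sports:{12,25}
Ordered by (a.id, b.id); first 3.

12 | 25 ; 18 | 24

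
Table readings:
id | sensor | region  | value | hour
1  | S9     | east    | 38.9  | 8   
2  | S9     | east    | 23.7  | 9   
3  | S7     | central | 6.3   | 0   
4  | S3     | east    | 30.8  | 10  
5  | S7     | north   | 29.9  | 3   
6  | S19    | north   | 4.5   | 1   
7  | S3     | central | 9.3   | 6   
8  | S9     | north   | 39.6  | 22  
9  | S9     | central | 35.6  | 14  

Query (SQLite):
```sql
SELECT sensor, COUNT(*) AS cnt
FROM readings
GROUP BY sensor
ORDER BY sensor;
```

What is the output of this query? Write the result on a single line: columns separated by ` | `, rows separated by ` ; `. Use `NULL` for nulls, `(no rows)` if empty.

S19 | 1 ; S3 | 2 ; S7 | 2 ; S9 | 4

Partition readings by sensor; compute COUNT(*) within each group.
  S19: ids {6} → COUNT(*)=1
  S3: ids {4, 7} → COUNT(*)=2
  S7: ids {3, 5} → COUNT(*)=2
  S9: ids {1, 2, 8, 9} → COUNT(*)=4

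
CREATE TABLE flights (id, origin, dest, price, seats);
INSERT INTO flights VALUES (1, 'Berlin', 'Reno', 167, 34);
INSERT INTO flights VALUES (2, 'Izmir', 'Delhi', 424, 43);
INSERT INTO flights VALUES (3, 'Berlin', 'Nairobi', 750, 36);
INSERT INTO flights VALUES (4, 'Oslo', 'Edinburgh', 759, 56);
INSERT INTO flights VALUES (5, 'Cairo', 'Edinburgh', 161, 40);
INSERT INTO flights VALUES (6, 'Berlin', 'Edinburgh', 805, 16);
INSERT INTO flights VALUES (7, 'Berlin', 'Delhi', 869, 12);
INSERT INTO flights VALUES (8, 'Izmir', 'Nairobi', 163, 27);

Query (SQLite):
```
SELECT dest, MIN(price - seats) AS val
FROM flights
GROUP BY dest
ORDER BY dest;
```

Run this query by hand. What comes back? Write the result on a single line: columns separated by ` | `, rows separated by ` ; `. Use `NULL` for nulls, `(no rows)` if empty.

Delhi | 381 ; Edinburgh | 121 ; Nairobi | 136 ; Reno | 133

For each row compute price - seats.
Group by dest; take MIN of the expression per group.
  Delhi: ids {2, 7} → MIN(price - seats)=381
  Edinburgh: ids {4, 5, 6} → MIN(price - seats)=121
  Nairobi: ids {3, 8} → MIN(price - seats)=136
  Reno: ids {1} → MIN(price - seats)=133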